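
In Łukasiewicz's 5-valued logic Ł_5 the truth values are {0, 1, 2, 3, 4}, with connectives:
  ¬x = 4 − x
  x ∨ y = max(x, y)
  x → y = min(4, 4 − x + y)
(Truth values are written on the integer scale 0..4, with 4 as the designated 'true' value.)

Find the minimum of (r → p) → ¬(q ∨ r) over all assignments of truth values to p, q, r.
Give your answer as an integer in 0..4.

0

Take p = 0, q = 4, r = 0:
r → p = 0 → 0 = 4
q ∨ r = 4 ∨ 0 = 4
¬(q ∨ r) = ¬4 = 0
(r → p) → ¬(q ∨ r) = 4 → 0 = 0
No assignment yields a value below 0, so this is the minimum.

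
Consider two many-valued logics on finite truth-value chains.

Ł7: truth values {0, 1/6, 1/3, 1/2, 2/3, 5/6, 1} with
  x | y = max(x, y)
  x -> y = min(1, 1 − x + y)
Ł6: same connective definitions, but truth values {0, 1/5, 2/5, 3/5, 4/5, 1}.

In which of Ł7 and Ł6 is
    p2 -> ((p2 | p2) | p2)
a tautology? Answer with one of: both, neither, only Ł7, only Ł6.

In Ł7: every assignment gives 1 — tautology.
In Ł6: every assignment gives 1 — tautology.

both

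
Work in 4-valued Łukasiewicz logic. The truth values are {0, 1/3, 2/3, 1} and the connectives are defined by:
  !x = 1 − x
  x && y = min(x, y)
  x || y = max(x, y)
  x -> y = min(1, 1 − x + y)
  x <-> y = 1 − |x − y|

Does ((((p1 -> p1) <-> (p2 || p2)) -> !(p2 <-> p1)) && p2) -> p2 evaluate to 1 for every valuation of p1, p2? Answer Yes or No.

p1 = 0, p2 = 0 ↦ 1
p1 = 0, p2 = 1/3 ↦ 1
p1 = 0, p2 = 2/3 ↦ 1
p1 = 0, p2 = 1 ↦ 1
p1 = 1/3, p2 = 0 ↦ 1
p1 = 1/3, p2 = 1/3 ↦ 1
p1 = 1/3, p2 = 2/3 ↦ 1
p1 = 1/3, p2 = 1 ↦ 1
p1 = 2/3, p2 = 0 ↦ 1
p1 = 2/3, p2 = 1/3 ↦ 1
p1 = 2/3, p2 = 2/3 ↦ 1
p1 = 2/3, p2 = 1 ↦ 1
p1 = 1, p2 = 0 ↦ 1
p1 = 1, p2 = 1/3 ↦ 1
p1 = 1, p2 = 2/3 ↦ 1
p1 = 1, p2 = 1 ↦ 1
Every assignment gives a value ≥ 1.

Yes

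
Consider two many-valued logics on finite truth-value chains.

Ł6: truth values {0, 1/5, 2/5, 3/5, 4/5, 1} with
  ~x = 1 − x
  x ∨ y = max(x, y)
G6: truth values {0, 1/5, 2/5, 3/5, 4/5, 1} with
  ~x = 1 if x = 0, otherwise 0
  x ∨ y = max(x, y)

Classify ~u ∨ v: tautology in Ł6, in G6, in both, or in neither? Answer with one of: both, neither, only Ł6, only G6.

neither

In Ł6: at u = 1/5, v = 0 the value is 4/5 — not a tautology.
In G6: at u = 1/5, v = 0 the value is 0 — not a tautology.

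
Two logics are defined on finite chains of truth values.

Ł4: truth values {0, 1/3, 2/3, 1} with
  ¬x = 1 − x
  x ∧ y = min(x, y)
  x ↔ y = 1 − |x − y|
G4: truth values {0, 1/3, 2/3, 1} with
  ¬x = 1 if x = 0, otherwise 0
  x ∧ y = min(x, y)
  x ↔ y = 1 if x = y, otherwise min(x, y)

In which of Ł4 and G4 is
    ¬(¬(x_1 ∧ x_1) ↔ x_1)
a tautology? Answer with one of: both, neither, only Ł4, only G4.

only G4

In Ł4: at x_1 = 1/3 the value is 1/3 — not a tautology.
In G4: every assignment gives 1 — tautology.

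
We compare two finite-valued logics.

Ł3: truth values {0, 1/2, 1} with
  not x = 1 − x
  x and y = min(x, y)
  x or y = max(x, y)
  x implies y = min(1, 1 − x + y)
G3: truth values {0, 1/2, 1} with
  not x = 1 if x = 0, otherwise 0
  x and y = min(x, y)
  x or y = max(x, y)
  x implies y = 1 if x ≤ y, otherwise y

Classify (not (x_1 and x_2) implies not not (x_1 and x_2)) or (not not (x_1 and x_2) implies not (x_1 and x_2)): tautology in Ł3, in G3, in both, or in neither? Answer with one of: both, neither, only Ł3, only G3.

In Ł3: every assignment gives 1 — tautology.
In G3: every assignment gives 1 — tautology.

both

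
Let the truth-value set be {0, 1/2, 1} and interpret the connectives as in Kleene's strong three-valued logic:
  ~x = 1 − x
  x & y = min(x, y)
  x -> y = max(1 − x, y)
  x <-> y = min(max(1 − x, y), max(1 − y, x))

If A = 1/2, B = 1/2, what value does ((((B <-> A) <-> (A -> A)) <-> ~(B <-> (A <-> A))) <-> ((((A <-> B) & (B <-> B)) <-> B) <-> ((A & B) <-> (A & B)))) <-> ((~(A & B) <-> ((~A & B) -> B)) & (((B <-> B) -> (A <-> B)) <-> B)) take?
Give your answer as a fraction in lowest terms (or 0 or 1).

1/2

B <-> A = 1/2 <-> 1/2 = 1/2
A -> A = 1/2 -> 1/2 = 1/2
(B <-> A) <-> (A -> A) = 1/2 <-> 1/2 = 1/2
A <-> A = 1/2 <-> 1/2 = 1/2
B <-> (A <-> A) = 1/2 <-> 1/2 = 1/2
~(B <-> (A <-> A)) = ~1/2 = 1/2
((B <-> A) <-> (A -> A)) <-> ~(B <-> (A <-> A)) = 1/2 <-> 1/2 = 1/2
A <-> B = 1/2 <-> 1/2 = 1/2
B <-> B = 1/2 <-> 1/2 = 1/2
(A <-> B) & (B <-> B) = 1/2 & 1/2 = 1/2
((A <-> B) & (B <-> B)) <-> B = 1/2 <-> 1/2 = 1/2
A & B = 1/2 & 1/2 = 1/2
A & B = 1/2 & 1/2 = 1/2
(A & B) <-> (A & B) = 1/2 <-> 1/2 = 1/2
(((A <-> B) & (B <-> B)) <-> B) <-> ((A & B) <-> (A & B)) = 1/2 <-> 1/2 = 1/2
(((B <-> A) <-> (A -> A)) <-> ~(B <-> (A <-> A))) <-> ((((A <-> B) & (B <-> B)) <-> B) <-> ((A & B) <-> (A & B))) = 1/2 <-> 1/2 = 1/2
A & B = 1/2 & 1/2 = 1/2
~(A & B) = ~1/2 = 1/2
~A = ~1/2 = 1/2
~A & B = 1/2 & 1/2 = 1/2
(~A & B) -> B = 1/2 -> 1/2 = 1/2
~(A & B) <-> ((~A & B) -> B) = 1/2 <-> 1/2 = 1/2
B <-> B = 1/2 <-> 1/2 = 1/2
A <-> B = 1/2 <-> 1/2 = 1/2
(B <-> B) -> (A <-> B) = 1/2 -> 1/2 = 1/2
((B <-> B) -> (A <-> B)) <-> B = 1/2 <-> 1/2 = 1/2
(~(A & B) <-> ((~A & B) -> B)) & (((B <-> B) -> (A <-> B)) <-> B) = 1/2 & 1/2 = 1/2
((((B <-> A) <-> (A -> A)) <-> ~(B <-> (A <-> A))) <-> ((((A <-> B) & (B <-> B)) <-> B) <-> ((A & B) <-> (A & B)))) <-> ((~(A & B) <-> ((~A & B) -> B)) & (((B <-> B) -> (A <-> B)) <-> B)) = 1/2 <-> 1/2 = 1/2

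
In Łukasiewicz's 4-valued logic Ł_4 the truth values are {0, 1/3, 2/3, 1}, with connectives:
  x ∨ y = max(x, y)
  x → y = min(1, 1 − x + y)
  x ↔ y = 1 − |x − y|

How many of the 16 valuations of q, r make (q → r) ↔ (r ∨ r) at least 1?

7

q = 0, r = 0 ↦ 0  <
q = 0, r = 1/3 ↦ 1/3  <
q = 0, r = 2/3 ↦ 2/3  <
q = 0, r = 1 ↦ 1  ≥
q = 1/3, r = 0 ↦ 1/3  <
q = 1/3, r = 1/3 ↦ 1/3  <
q = 1/3, r = 2/3 ↦ 2/3  <
q = 1/3, r = 1 ↦ 1  ≥
q = 2/3, r = 0 ↦ 2/3  <
q = 2/3, r = 1/3 ↦ 2/3  <
q = 2/3, r = 2/3 ↦ 2/3  <
q = 2/3, r = 1 ↦ 1  ≥
q = 1, r = 0 ↦ 1  ≥
q = 1, r = 1/3 ↦ 1  ≥
q = 1, r = 2/3 ↦ 1  ≥
q = 1, r = 1 ↦ 1  ≥
So 7 of the 16 assignments meet the threshold.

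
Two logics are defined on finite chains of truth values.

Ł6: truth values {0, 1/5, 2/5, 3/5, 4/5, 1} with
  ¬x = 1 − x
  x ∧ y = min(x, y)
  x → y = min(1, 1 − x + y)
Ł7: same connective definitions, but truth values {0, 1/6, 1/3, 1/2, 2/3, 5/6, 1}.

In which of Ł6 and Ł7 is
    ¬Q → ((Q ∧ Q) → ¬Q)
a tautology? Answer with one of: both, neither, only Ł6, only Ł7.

In Ł6: every assignment gives 1 — tautology.
In Ł7: every assignment gives 1 — tautology.

both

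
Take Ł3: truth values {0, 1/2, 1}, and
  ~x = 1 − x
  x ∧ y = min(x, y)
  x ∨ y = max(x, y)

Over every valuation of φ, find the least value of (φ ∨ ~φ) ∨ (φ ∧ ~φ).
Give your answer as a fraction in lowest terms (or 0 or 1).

1/2

Take φ = 1/2:
~φ = ~1/2 = 1/2
φ ∨ ~φ = 1/2 ∨ 1/2 = 1/2
~φ = ~1/2 = 1/2
φ ∧ ~φ = 1/2 ∧ 1/2 = 1/2
(φ ∨ ~φ) ∨ (φ ∧ ~φ) = 1/2 ∨ 1/2 = 1/2
No assignment yields a value below 1/2, so this is the minimum.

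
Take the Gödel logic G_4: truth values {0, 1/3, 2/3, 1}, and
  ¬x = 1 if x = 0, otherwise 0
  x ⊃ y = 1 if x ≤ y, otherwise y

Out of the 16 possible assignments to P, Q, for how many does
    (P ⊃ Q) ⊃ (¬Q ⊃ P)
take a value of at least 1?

P = 0, Q = 0 ↦ 0  <
P = 0, Q = 1/3 ↦ 1  ≥
P = 0, Q = 2/3 ↦ 1  ≥
P = 0, Q = 1 ↦ 1  ≥
P = 1/3, Q = 0 ↦ 1  ≥
P = 1/3, Q = 1/3 ↦ 1  ≥
P = 1/3, Q = 2/3 ↦ 1  ≥
P = 1/3, Q = 1 ↦ 1  ≥
P = 2/3, Q = 0 ↦ 1  ≥
P = 2/3, Q = 1/3 ↦ 1  ≥
P = 2/3, Q = 2/3 ↦ 1  ≥
P = 2/3, Q = 1 ↦ 1  ≥
P = 1, Q = 0 ↦ 1  ≥
P = 1, Q = 1/3 ↦ 1  ≥
P = 1, Q = 2/3 ↦ 1  ≥
P = 1, Q = 1 ↦ 1  ≥
So 15 of the 16 assignments meet the threshold.

15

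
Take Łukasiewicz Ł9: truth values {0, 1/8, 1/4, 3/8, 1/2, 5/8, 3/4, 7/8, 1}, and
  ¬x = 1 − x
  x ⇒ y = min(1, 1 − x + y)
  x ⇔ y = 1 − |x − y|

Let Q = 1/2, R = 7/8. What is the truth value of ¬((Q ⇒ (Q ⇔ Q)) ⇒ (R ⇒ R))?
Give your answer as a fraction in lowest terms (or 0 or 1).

Q ⇔ Q = 1/2 ⇔ 1/2 = 1
Q ⇒ (Q ⇔ Q) = 1/2 ⇒ 1 = 1
R ⇒ R = 7/8 ⇒ 7/8 = 1
(Q ⇒ (Q ⇔ Q)) ⇒ (R ⇒ R) = 1 ⇒ 1 = 1
¬((Q ⇒ (Q ⇔ Q)) ⇒ (R ⇒ R)) = ¬1 = 0

0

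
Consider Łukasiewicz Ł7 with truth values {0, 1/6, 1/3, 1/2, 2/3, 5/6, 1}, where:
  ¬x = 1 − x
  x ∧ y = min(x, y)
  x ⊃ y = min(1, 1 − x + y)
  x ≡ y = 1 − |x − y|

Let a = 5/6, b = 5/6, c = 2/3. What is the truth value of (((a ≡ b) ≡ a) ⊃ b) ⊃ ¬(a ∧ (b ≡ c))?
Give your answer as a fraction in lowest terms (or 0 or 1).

a ≡ b = 5/6 ≡ 5/6 = 1
(a ≡ b) ≡ a = 1 ≡ 5/6 = 5/6
((a ≡ b) ≡ a) ⊃ b = 5/6 ⊃ 5/6 = 1
b ≡ c = 5/6 ≡ 2/3 = 5/6
a ∧ (b ≡ c) = 5/6 ∧ 5/6 = 5/6
¬(a ∧ (b ≡ c)) = ¬5/6 = 1/6
(((a ≡ b) ≡ a) ⊃ b) ⊃ ¬(a ∧ (b ≡ c)) = 1 ⊃ 1/6 = 1/6

1/6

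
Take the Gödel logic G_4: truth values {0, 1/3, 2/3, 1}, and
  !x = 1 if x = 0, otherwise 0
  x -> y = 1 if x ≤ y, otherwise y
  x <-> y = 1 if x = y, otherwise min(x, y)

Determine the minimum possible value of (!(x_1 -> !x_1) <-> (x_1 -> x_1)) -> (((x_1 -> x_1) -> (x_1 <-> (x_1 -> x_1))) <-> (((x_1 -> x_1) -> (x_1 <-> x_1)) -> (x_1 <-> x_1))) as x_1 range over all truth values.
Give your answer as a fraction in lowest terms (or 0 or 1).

1/3

Take x_1 = 1/3:
!x_1 = !1/3 = 0
x_1 -> !x_1 = 1/3 -> 0 = 0
!(x_1 -> !x_1) = !0 = 1
x_1 -> x_1 = 1/3 -> 1/3 = 1
!(x_1 -> !x_1) <-> (x_1 -> x_1) = 1 <-> 1 = 1
x_1 -> x_1 = 1/3 -> 1/3 = 1
x_1 -> x_1 = 1/3 -> 1/3 = 1
x_1 <-> (x_1 -> x_1) = 1/3 <-> 1 = 1/3
(x_1 -> x_1) -> (x_1 <-> (x_1 -> x_1)) = 1 -> 1/3 = 1/3
x_1 -> x_1 = 1/3 -> 1/3 = 1
x_1 <-> x_1 = 1/3 <-> 1/3 = 1
(x_1 -> x_1) -> (x_1 <-> x_1) = 1 -> 1 = 1
x_1 <-> x_1 = 1/3 <-> 1/3 = 1
((x_1 -> x_1) -> (x_1 <-> x_1)) -> (x_1 <-> x_1) = 1 -> 1 = 1
((x_1 -> x_1) -> (x_1 <-> (x_1 -> x_1))) <-> (((x_1 -> x_1) -> (x_1 <-> x_1)) -> (x_1 <-> x_1)) = 1/3 <-> 1 = 1/3
(!(x_1 -> !x_1) <-> (x_1 -> x_1)) -> (((x_1 -> x_1) -> (x_1 <-> (x_1 -> x_1))) <-> (((x_1 -> x_1) -> (x_1 <-> x_1)) -> (x_1 <-> x_1))) = 1 -> 1/3 = 1/3
No assignment yields a value below 1/3, so this is the minimum.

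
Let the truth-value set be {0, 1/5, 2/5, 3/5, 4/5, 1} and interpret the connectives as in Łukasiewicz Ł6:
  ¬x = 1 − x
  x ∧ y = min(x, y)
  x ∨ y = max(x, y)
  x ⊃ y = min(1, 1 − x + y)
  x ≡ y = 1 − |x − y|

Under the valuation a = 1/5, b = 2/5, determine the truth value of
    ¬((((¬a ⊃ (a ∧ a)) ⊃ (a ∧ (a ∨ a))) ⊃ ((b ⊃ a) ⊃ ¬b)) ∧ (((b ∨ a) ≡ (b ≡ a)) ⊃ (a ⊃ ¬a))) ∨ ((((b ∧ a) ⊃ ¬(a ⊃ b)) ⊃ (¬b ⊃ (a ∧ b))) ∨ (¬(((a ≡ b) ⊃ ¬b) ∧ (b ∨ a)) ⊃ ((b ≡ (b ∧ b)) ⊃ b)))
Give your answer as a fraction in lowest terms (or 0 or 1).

¬a = ¬1/5 = 4/5
a ∧ a = 1/5 ∧ 1/5 = 1/5
¬a ⊃ (a ∧ a) = 4/5 ⊃ 1/5 = 2/5
a ∨ a = 1/5 ∨ 1/5 = 1/5
a ∧ (a ∨ a) = 1/5 ∧ 1/5 = 1/5
(¬a ⊃ (a ∧ a)) ⊃ (a ∧ (a ∨ a)) = 2/5 ⊃ 1/5 = 4/5
b ⊃ a = 2/5 ⊃ 1/5 = 4/5
¬b = ¬2/5 = 3/5
(b ⊃ a) ⊃ ¬b = 4/5 ⊃ 3/5 = 4/5
((¬a ⊃ (a ∧ a)) ⊃ (a ∧ (a ∨ a))) ⊃ ((b ⊃ a) ⊃ ¬b) = 4/5 ⊃ 4/5 = 1
b ∨ a = 2/5 ∨ 1/5 = 2/5
b ≡ a = 2/5 ≡ 1/5 = 4/5
(b ∨ a) ≡ (b ≡ a) = 2/5 ≡ 4/5 = 3/5
¬a = ¬1/5 = 4/5
a ⊃ ¬a = 1/5 ⊃ 4/5 = 1
((b ∨ a) ≡ (b ≡ a)) ⊃ (a ⊃ ¬a) = 3/5 ⊃ 1 = 1
(((¬a ⊃ (a ∧ a)) ⊃ (a ∧ (a ∨ a))) ⊃ ((b ⊃ a) ⊃ ¬b)) ∧ (((b ∨ a) ≡ (b ≡ a)) ⊃ (a ⊃ ¬a)) = 1 ∧ 1 = 1
¬((((¬a ⊃ (a ∧ a)) ⊃ (a ∧ (a ∨ a))) ⊃ ((b ⊃ a) ⊃ ¬b)) ∧ (((b ∨ a) ≡ (b ≡ a)) ⊃ (a ⊃ ¬a))) = ¬1 = 0
b ∧ a = 2/5 ∧ 1/5 = 1/5
a ⊃ b = 1/5 ⊃ 2/5 = 1
¬(a ⊃ b) = ¬1 = 0
(b ∧ a) ⊃ ¬(a ⊃ b) = 1/5 ⊃ 0 = 4/5
¬b = ¬2/5 = 3/5
a ∧ b = 1/5 ∧ 2/5 = 1/5
¬b ⊃ (a ∧ b) = 3/5 ⊃ 1/5 = 3/5
((b ∧ a) ⊃ ¬(a ⊃ b)) ⊃ (¬b ⊃ (a ∧ b)) = 4/5 ⊃ 3/5 = 4/5
a ≡ b = 1/5 ≡ 2/5 = 4/5
¬b = ¬2/5 = 3/5
(a ≡ b) ⊃ ¬b = 4/5 ⊃ 3/5 = 4/5
b ∨ a = 2/5 ∨ 1/5 = 2/5
((a ≡ b) ⊃ ¬b) ∧ (b ∨ a) = 4/5 ∧ 2/5 = 2/5
¬(((a ≡ b) ⊃ ¬b) ∧ (b ∨ a)) = ¬2/5 = 3/5
b ∧ b = 2/5 ∧ 2/5 = 2/5
b ≡ (b ∧ b) = 2/5 ≡ 2/5 = 1
(b ≡ (b ∧ b)) ⊃ b = 1 ⊃ 2/5 = 2/5
¬(((a ≡ b) ⊃ ¬b) ∧ (b ∨ a)) ⊃ ((b ≡ (b ∧ b)) ⊃ b) = 3/5 ⊃ 2/5 = 4/5
(((b ∧ a) ⊃ ¬(a ⊃ b)) ⊃ (¬b ⊃ (a ∧ b))) ∨ (¬(((a ≡ b) ⊃ ¬b) ∧ (b ∨ a)) ⊃ ((b ≡ (b ∧ b)) ⊃ b)) = 4/5 ∨ 4/5 = 4/5
¬((((¬a ⊃ (a ∧ a)) ⊃ (a ∧ (a ∨ a))) ⊃ ((b ⊃ a) ⊃ ¬b)) ∧ (((b ∨ a) ≡ (b ≡ a)) ⊃ (a ⊃ ¬a))) ∨ ((((b ∧ a) ⊃ ¬(a ⊃ b)) ⊃ (¬b ⊃ (a ∧ b))) ∨ (¬(((a ≡ b) ⊃ ¬b) ∧ (b ∨ a)) ⊃ ((b ≡ (b ∧ b)) ⊃ b))) = 0 ∨ 4/5 = 4/5

4/5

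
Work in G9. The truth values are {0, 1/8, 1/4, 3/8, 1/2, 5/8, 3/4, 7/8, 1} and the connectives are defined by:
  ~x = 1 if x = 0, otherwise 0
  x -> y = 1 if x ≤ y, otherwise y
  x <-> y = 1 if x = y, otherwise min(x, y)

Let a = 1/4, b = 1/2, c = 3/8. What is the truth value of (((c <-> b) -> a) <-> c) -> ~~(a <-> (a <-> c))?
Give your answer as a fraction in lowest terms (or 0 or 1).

c <-> b = 3/8 <-> 1/2 = 3/8
(c <-> b) -> a = 3/8 -> 1/4 = 1/4
((c <-> b) -> a) <-> c = 1/4 <-> 3/8 = 1/4
a <-> c = 1/4 <-> 3/8 = 1/4
a <-> (a <-> c) = 1/4 <-> 1/4 = 1
~(a <-> (a <-> c)) = ~1 = 0
~~(a <-> (a <-> c)) = ~0 = 1
(((c <-> b) -> a) <-> c) -> ~~(a <-> (a <-> c)) = 1/4 -> 1 = 1

1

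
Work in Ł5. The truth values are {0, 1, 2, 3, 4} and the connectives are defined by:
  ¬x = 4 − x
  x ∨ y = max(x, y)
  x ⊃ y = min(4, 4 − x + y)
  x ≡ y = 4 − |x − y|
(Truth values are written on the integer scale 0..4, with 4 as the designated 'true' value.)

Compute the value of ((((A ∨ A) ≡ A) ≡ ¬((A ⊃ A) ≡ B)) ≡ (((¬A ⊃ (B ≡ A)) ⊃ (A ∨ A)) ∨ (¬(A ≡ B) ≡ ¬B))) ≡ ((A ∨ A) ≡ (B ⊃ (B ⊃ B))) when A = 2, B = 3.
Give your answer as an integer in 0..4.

3

A ∨ A = 2 ∨ 2 = 2
(A ∨ A) ≡ A = 2 ≡ 2 = 4
A ⊃ A = 2 ⊃ 2 = 4
(A ⊃ A) ≡ B = 4 ≡ 3 = 3
¬((A ⊃ A) ≡ B) = ¬3 = 1
((A ∨ A) ≡ A) ≡ ¬((A ⊃ A) ≡ B) = 4 ≡ 1 = 1
¬A = ¬2 = 2
B ≡ A = 3 ≡ 2 = 3
¬A ⊃ (B ≡ A) = 2 ⊃ 3 = 4
A ∨ A = 2 ∨ 2 = 2
(¬A ⊃ (B ≡ A)) ⊃ (A ∨ A) = 4 ⊃ 2 = 2
A ≡ B = 2 ≡ 3 = 3
¬(A ≡ B) = ¬3 = 1
¬B = ¬3 = 1
¬(A ≡ B) ≡ ¬B = 1 ≡ 1 = 4
((¬A ⊃ (B ≡ A)) ⊃ (A ∨ A)) ∨ (¬(A ≡ B) ≡ ¬B) = 2 ∨ 4 = 4
(((A ∨ A) ≡ A) ≡ ¬((A ⊃ A) ≡ B)) ≡ (((¬A ⊃ (B ≡ A)) ⊃ (A ∨ A)) ∨ (¬(A ≡ B) ≡ ¬B)) = 1 ≡ 4 = 1
A ∨ A = 2 ∨ 2 = 2
B ⊃ B = 3 ⊃ 3 = 4
B ⊃ (B ⊃ B) = 3 ⊃ 4 = 4
(A ∨ A) ≡ (B ⊃ (B ⊃ B)) = 2 ≡ 4 = 2
((((A ∨ A) ≡ A) ≡ ¬((A ⊃ A) ≡ B)) ≡ (((¬A ⊃ (B ≡ A)) ⊃ (A ∨ A)) ∨ (¬(A ≡ B) ≡ ¬B))) ≡ ((A ∨ A) ≡ (B ⊃ (B ⊃ B))) = 1 ≡ 2 = 3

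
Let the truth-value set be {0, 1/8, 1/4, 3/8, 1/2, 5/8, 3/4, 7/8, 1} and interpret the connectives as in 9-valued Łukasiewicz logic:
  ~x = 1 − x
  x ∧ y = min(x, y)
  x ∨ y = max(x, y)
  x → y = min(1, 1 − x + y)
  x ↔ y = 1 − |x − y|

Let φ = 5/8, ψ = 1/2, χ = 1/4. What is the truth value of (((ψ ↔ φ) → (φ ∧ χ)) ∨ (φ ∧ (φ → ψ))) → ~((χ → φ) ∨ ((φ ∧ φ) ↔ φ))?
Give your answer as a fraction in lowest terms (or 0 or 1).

3/8

ψ ↔ φ = 1/2 ↔ 5/8 = 7/8
φ ∧ χ = 5/8 ∧ 1/4 = 1/4
(ψ ↔ φ) → (φ ∧ χ) = 7/8 → 1/4 = 3/8
φ → ψ = 5/8 → 1/2 = 7/8
φ ∧ (φ → ψ) = 5/8 ∧ 7/8 = 5/8
((ψ ↔ φ) → (φ ∧ χ)) ∨ (φ ∧ (φ → ψ)) = 3/8 ∨ 5/8 = 5/8
χ → φ = 1/4 → 5/8 = 1
φ ∧ φ = 5/8 ∧ 5/8 = 5/8
(φ ∧ φ) ↔ φ = 5/8 ↔ 5/8 = 1
(χ → φ) ∨ ((φ ∧ φ) ↔ φ) = 1 ∨ 1 = 1
~((χ → φ) ∨ ((φ ∧ φ) ↔ φ)) = ~1 = 0
(((ψ ↔ φ) → (φ ∧ χ)) ∨ (φ ∧ (φ → ψ))) → ~((χ → φ) ∨ ((φ ∧ φ) ↔ φ)) = 5/8 → 0 = 3/8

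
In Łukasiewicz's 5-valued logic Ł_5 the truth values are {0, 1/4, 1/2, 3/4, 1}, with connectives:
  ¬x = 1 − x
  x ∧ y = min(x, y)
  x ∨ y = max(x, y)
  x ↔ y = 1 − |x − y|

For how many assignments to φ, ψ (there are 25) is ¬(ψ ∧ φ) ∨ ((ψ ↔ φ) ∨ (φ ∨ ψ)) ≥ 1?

value 1: 19 assignments (counts)
value 3/4: 6 assignments
So 19 of the 25 assignments meet the threshold.

19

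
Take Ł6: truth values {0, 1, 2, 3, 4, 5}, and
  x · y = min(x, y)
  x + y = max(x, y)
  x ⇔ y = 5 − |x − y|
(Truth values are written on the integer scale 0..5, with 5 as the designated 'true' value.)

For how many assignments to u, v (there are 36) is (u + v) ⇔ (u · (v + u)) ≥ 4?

value 5: 21 assignments (counts)
value 4: 5 assignments (counts)
value 3: 4 assignments
value 2: 3 assignments
value 1: 2 assignments
value 0: 1 assignment
So 26 of the 36 assignments meet the threshold.

26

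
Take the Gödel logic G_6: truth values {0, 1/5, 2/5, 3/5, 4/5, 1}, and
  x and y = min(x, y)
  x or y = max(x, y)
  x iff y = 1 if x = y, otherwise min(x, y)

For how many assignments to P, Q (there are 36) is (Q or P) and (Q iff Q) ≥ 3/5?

27

value 1: 11 assignments (counts)
value 4/5: 9 assignments (counts)
value 3/5: 7 assignments (counts)
value 2/5: 5 assignments
value 1/5: 3 assignments
value 0: 1 assignment
So 27 of the 36 assignments meet the threshold.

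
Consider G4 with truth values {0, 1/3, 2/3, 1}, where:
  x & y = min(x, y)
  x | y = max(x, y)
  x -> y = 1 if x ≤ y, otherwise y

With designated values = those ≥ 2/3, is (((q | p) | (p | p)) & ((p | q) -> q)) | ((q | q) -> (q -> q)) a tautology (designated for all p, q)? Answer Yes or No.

p = 0, q = 0 ↦ 1
p = 0, q = 1/3 ↦ 1
p = 0, q = 2/3 ↦ 1
p = 0, q = 1 ↦ 1
p = 1/3, q = 0 ↦ 1
p = 1/3, q = 1/3 ↦ 1
p = 1/3, q = 2/3 ↦ 1
p = 1/3, q = 1 ↦ 1
p = 2/3, q = 0 ↦ 1
p = 2/3, q = 1/3 ↦ 1
p = 2/3, q = 2/3 ↦ 1
p = 2/3, q = 1 ↦ 1
p = 1, q = 0 ↦ 1
p = 1, q = 1/3 ↦ 1
p = 1, q = 2/3 ↦ 1
p = 1, q = 1 ↦ 1
Every assignment gives a value ≥ 2/3.

Yes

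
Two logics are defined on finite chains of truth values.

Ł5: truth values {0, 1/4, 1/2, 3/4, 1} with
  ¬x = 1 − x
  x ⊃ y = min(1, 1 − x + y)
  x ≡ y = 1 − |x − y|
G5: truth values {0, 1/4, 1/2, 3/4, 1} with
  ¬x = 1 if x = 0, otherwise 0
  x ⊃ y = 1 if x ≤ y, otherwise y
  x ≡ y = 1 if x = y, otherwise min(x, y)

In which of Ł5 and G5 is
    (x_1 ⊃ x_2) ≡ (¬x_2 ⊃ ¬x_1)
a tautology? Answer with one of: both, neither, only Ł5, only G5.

In Ł5: every assignment gives 1 — tautology.
In G5: at x_1 = 1/2, x_2 = 1/4 the value is 1/4 — not a tautology.

only Ł5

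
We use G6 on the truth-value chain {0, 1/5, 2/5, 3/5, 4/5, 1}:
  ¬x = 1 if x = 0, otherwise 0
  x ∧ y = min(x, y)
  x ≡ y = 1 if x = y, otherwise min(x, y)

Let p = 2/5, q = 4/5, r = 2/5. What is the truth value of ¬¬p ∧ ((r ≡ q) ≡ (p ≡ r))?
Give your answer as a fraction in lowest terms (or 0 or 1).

2/5

¬p = ¬2/5 = 0
¬¬p = ¬0 = 1
r ≡ q = 2/5 ≡ 4/5 = 2/5
p ≡ r = 2/5 ≡ 2/5 = 1
(r ≡ q) ≡ (p ≡ r) = 2/5 ≡ 1 = 2/5
¬¬p ∧ ((r ≡ q) ≡ (p ≡ r)) = 1 ∧ 2/5 = 2/5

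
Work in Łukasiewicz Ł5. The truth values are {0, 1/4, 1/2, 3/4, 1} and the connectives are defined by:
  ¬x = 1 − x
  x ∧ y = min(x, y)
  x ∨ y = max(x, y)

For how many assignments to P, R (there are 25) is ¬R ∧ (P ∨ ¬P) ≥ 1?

2

value 1: 2 assignments (counts)
value 3/4: 6 assignments
value 1/2: 7 assignments
value 1/4: 5 assignments
value 0: 5 assignments
So 2 of the 25 assignments meet the threshold.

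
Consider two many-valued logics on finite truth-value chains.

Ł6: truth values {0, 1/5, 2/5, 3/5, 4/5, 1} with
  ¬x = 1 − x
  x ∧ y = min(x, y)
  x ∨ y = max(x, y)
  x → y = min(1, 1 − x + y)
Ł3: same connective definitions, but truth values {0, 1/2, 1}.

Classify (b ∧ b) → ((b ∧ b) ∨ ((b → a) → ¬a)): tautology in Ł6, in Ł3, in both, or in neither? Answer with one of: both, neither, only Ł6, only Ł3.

In Ł6: every assignment gives 1 — tautology.
In Ł3: every assignment gives 1 — tautology.

both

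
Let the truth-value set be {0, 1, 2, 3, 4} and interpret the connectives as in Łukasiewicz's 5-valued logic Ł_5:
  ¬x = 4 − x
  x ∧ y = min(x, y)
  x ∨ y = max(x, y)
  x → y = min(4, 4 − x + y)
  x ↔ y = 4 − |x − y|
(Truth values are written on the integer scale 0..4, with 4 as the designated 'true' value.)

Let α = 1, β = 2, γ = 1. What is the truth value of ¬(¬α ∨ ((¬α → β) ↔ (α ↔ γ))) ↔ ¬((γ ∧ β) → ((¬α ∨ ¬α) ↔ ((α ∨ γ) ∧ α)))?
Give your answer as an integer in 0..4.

3

¬α = ¬1 = 3
¬α = ¬1 = 3
¬α → β = 3 → 2 = 3
α ↔ γ = 1 ↔ 1 = 4
(¬α → β) ↔ (α ↔ γ) = 3 ↔ 4 = 3
¬α ∨ ((¬α → β) ↔ (α ↔ γ)) = 3 ∨ 3 = 3
¬(¬α ∨ ((¬α → β) ↔ (α ↔ γ))) = ¬3 = 1
γ ∧ β = 1 ∧ 2 = 1
¬α = ¬1 = 3
¬α = ¬1 = 3
¬α ∨ ¬α = 3 ∨ 3 = 3
α ∨ γ = 1 ∨ 1 = 1
(α ∨ γ) ∧ α = 1 ∧ 1 = 1
(¬α ∨ ¬α) ↔ ((α ∨ γ) ∧ α) = 3 ↔ 1 = 2
(γ ∧ β) → ((¬α ∨ ¬α) ↔ ((α ∨ γ) ∧ α)) = 1 → 2 = 4
¬((γ ∧ β) → ((¬α ∨ ¬α) ↔ ((α ∨ γ) ∧ α))) = ¬4 = 0
¬(¬α ∨ ((¬α → β) ↔ (α ↔ γ))) ↔ ¬((γ ∧ β) → ((¬α ∨ ¬α) ↔ ((α ∨ γ) ∧ α))) = 1 ↔ 0 = 3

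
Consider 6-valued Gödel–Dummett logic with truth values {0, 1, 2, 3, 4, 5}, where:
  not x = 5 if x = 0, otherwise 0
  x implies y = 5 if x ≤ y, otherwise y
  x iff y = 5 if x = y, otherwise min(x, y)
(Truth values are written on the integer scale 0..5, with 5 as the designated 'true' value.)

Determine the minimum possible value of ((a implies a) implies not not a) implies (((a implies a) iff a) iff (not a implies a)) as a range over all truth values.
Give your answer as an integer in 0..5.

Take a = 1:
a implies a = 1 implies 1 = 5
not a = not 1 = 0
not not a = not 0 = 5
(a implies a) implies not not a = 5 implies 5 = 5
a implies a = 1 implies 1 = 5
(a implies a) iff a = 5 iff 1 = 1
not a = not 1 = 0
not a implies a = 0 implies 1 = 5
((a implies a) iff a) iff (not a implies a) = 1 iff 5 = 1
((a implies a) implies not not a) implies (((a implies a) iff a) iff (not a implies a)) = 5 implies 1 = 1
No assignment yields a value below 1, so this is the minimum.

1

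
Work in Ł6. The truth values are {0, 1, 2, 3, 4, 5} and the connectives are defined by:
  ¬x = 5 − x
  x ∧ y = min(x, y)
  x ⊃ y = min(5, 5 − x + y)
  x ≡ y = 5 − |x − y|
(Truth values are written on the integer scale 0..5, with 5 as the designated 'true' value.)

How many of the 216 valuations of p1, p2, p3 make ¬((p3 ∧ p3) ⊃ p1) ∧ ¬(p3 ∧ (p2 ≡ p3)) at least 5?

1

value 5: 1 assignment (counts)
value 4: 4 assignments
value 3: 9 assignments
value 2: 29 assignments
value 1: 42 assignments
value 0: 131 assignments
So 1 of the 216 assignments meets the threshold.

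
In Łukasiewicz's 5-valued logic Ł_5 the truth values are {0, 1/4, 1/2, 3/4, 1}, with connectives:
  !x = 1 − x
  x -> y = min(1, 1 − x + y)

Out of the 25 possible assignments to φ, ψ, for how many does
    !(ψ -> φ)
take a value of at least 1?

1

value 1: 1 assignment (counts)
value 3/4: 2 assignments
value 1/2: 3 assignments
value 1/4: 4 assignments
value 0: 15 assignments
So 1 of the 25 assignments meets the threshold.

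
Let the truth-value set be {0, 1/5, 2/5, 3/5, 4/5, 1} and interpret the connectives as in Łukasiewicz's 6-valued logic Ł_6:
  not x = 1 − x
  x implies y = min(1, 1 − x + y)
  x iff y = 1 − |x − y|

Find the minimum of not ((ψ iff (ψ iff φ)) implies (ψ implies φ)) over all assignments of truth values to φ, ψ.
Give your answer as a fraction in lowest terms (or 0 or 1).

0

Take φ = 0, ψ = 0:
ψ iff φ = 0 iff 0 = 1
ψ iff (ψ iff φ) = 0 iff 1 = 0
ψ implies φ = 0 implies 0 = 1
(ψ iff (ψ iff φ)) implies (ψ implies φ) = 0 implies 1 = 1
not ((ψ iff (ψ iff φ)) implies (ψ implies φ)) = not 1 = 0
No assignment yields a value below 0, so this is the minimum.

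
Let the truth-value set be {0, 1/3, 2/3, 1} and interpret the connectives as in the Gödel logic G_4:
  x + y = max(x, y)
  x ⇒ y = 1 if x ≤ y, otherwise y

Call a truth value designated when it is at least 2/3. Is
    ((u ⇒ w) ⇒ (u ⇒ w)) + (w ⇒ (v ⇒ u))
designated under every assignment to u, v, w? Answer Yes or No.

Yes

At u = 2/3, v = 1/3, w = 1/3, for instance:
u ⇒ w = 2/3 ⇒ 1/3 = 1/3
u ⇒ w = 2/3 ⇒ 1/3 = 1/3
(u ⇒ w) ⇒ (u ⇒ w) = 1/3 ⇒ 1/3 = 1
v ⇒ u = 1/3 ⇒ 2/3 = 1
w ⇒ (v ⇒ u) = 1/3 ⇒ 1 = 1
((u ⇒ w) ⇒ (u ⇒ w)) + (w ⇒ (v ⇒ u)) = 1 + 1 = 1
and checking the remaining 63 assignments likewise gives ≥ 2/3 in every case.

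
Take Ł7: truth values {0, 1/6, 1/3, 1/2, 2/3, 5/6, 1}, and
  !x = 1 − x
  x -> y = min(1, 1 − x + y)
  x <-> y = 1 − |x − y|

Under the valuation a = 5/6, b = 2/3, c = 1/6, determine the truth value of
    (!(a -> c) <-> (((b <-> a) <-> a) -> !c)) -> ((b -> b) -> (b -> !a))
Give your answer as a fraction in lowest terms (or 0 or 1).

2/3

a -> c = 5/6 -> 1/6 = 1/3
!(a -> c) = !1/3 = 2/3
b <-> a = 2/3 <-> 5/6 = 5/6
(b <-> a) <-> a = 5/6 <-> 5/6 = 1
!c = !1/6 = 5/6
((b <-> a) <-> a) -> !c = 1 -> 5/6 = 5/6
!(a -> c) <-> (((b <-> a) <-> a) -> !c) = 2/3 <-> 5/6 = 5/6
b -> b = 2/3 -> 2/3 = 1
!a = !5/6 = 1/6
b -> !a = 2/3 -> 1/6 = 1/2
(b -> b) -> (b -> !a) = 1 -> 1/2 = 1/2
(!(a -> c) <-> (((b <-> a) <-> a) -> !c)) -> ((b -> b) -> (b -> !a)) = 5/6 -> 1/2 = 2/3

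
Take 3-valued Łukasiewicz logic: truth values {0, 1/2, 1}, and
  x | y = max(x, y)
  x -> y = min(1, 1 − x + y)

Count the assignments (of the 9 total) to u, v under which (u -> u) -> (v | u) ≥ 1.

5

u = 0, v = 0 ↦ 0  <
u = 0, v = 1/2 ↦ 1/2  <
u = 0, v = 1 ↦ 1  ≥
u = 1/2, v = 0 ↦ 1/2  <
u = 1/2, v = 1/2 ↦ 1/2  <
u = 1/2, v = 1 ↦ 1  ≥
u = 1, v = 0 ↦ 1  ≥
u = 1, v = 1/2 ↦ 1  ≥
u = 1, v = 1 ↦ 1  ≥
So 5 of the 9 assignments meet the threshold.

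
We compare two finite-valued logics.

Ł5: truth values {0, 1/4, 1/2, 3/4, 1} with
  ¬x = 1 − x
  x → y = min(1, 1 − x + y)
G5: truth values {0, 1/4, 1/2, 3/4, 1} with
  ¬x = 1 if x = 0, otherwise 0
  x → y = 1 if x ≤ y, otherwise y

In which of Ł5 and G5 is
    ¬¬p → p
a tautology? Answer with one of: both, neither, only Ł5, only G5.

only Ł5

In Ł5: every assignment gives 1 — tautology.
In G5: at p = 1/4 the value is 1/4 — not a tautology.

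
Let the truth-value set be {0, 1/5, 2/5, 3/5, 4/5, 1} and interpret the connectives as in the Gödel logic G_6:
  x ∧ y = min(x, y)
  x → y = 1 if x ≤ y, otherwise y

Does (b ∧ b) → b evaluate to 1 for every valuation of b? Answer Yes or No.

Yes

b = 0 ↦ 1
b = 1/5 ↦ 1
b = 2/5 ↦ 1
b = 3/5 ↦ 1
b = 4/5 ↦ 1
b = 1 ↦ 1
Every assignment gives a value ≥ 1.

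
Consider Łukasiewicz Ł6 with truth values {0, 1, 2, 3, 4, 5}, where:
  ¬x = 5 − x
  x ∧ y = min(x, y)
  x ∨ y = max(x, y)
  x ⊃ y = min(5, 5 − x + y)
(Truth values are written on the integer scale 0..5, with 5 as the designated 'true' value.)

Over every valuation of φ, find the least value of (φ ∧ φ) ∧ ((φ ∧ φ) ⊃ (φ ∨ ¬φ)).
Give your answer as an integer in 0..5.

0

Take φ = 0:
φ ∧ φ = 0 ∧ 0 = 0
φ ∧ φ = 0 ∧ 0 = 0
¬φ = ¬0 = 5
φ ∨ ¬φ = 0 ∨ 5 = 5
(φ ∧ φ) ⊃ (φ ∨ ¬φ) = 0 ⊃ 5 = 5
(φ ∧ φ) ∧ ((φ ∧ φ) ⊃ (φ ∨ ¬φ)) = 0 ∧ 5 = 0
No assignment yields a value below 0, so this is the minimum.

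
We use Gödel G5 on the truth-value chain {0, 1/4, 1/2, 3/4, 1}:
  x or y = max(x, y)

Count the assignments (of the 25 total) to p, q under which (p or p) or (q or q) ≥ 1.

value 1: 9 assignments (counts)
value 3/4: 7 assignments
value 1/2: 5 assignments
value 1/4: 3 assignments
value 0: 1 assignment
So 9 of the 25 assignments meet the threshold.

9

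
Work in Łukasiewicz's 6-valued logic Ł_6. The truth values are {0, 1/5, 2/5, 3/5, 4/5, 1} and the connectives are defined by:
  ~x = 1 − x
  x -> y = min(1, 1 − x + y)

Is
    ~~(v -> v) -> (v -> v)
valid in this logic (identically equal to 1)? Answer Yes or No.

v = 0 ↦ 1
v = 1/5 ↦ 1
v = 2/5 ↦ 1
v = 3/5 ↦ 1
v = 4/5 ↦ 1
v = 1 ↦ 1
Every assignment gives a value ≥ 1.

Yes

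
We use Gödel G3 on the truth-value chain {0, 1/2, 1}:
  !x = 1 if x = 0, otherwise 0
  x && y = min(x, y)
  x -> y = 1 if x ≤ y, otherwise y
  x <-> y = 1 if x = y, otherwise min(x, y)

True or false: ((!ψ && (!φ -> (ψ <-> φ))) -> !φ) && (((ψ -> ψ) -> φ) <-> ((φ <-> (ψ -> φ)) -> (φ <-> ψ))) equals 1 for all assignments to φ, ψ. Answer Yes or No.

No

Counterexample: take φ = 0, ψ = 0.
!ψ = !0 = 1
!φ = !0 = 1
ψ <-> φ = 0 <-> 0 = 1
!φ -> (ψ <-> φ) = 1 -> 1 = 1
!ψ && (!φ -> (ψ <-> φ)) = 1 && 1 = 1
!φ = !0 = 1
(!ψ && (!φ -> (ψ <-> φ))) -> !φ = 1 -> 1 = 1
ψ -> ψ = 0 -> 0 = 1
(ψ -> ψ) -> φ = 1 -> 0 = 0
ψ -> φ = 0 -> 0 = 1
φ <-> (ψ -> φ) = 0 <-> 1 = 0
φ <-> ψ = 0 <-> 0 = 1
(φ <-> (ψ -> φ)) -> (φ <-> ψ) = 0 -> 1 = 1
((ψ -> ψ) -> φ) <-> ((φ <-> (ψ -> φ)) -> (φ <-> ψ)) = 0 <-> 1 = 0
((!ψ && (!φ -> (ψ <-> φ))) -> !φ) && (((ψ -> ψ) -> φ) <-> ((φ <-> (ψ -> φ)) -> (φ <-> ψ))) = 1 && 0 = 0
This gives 0 ≠ 1.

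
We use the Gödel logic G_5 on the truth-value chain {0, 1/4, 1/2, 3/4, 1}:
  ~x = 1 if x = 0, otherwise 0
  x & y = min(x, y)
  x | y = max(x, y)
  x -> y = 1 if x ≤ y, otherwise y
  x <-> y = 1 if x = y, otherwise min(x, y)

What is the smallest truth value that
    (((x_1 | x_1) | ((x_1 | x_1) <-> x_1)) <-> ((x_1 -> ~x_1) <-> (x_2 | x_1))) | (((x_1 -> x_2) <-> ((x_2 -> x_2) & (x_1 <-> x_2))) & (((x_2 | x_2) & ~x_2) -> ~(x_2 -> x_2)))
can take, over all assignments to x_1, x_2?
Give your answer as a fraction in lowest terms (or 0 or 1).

Take x_1 = 0, x_2 = 1/4:
x_1 | x_1 = 0 | 0 = 0
x_1 | x_1 = 0 | 0 = 0
(x_1 | x_1) <-> x_1 = 0 <-> 0 = 1
(x_1 | x_1) | ((x_1 | x_1) <-> x_1) = 0 | 1 = 1
~x_1 = ~0 = 1
x_1 -> ~x_1 = 0 -> 1 = 1
x_2 | x_1 = 1/4 | 0 = 1/4
(x_1 -> ~x_1) <-> (x_2 | x_1) = 1 <-> 1/4 = 1/4
((x_1 | x_1) | ((x_1 | x_1) <-> x_1)) <-> ((x_1 -> ~x_1) <-> (x_2 | x_1)) = 1 <-> 1/4 = 1/4
x_1 -> x_2 = 0 -> 1/4 = 1
x_2 -> x_2 = 1/4 -> 1/4 = 1
x_1 <-> x_2 = 0 <-> 1/4 = 0
(x_2 -> x_2) & (x_1 <-> x_2) = 1 & 0 = 0
(x_1 -> x_2) <-> ((x_2 -> x_2) & (x_1 <-> x_2)) = 1 <-> 0 = 0
x_2 | x_2 = 1/4 | 1/4 = 1/4
~x_2 = ~1/4 = 0
(x_2 | x_2) & ~x_2 = 1/4 & 0 = 0
x_2 -> x_2 = 1/4 -> 1/4 = 1
~(x_2 -> x_2) = ~1 = 0
((x_2 | x_2) & ~x_2) -> ~(x_2 -> x_2) = 0 -> 0 = 1
((x_1 -> x_2) <-> ((x_2 -> x_2) & (x_1 <-> x_2))) & (((x_2 | x_2) & ~x_2) -> ~(x_2 -> x_2)) = 0 & 1 = 0
(((x_1 | x_1) | ((x_1 | x_1) <-> x_1)) <-> ((x_1 -> ~x_1) <-> (x_2 | x_1))) | (((x_1 -> x_2) <-> ((x_2 -> x_2) & (x_1 <-> x_2))) & (((x_2 | x_2) & ~x_2) -> ~(x_2 -> x_2))) = 1/4 | 0 = 1/4
No assignment yields a value below 1/4, so this is the minimum.

1/4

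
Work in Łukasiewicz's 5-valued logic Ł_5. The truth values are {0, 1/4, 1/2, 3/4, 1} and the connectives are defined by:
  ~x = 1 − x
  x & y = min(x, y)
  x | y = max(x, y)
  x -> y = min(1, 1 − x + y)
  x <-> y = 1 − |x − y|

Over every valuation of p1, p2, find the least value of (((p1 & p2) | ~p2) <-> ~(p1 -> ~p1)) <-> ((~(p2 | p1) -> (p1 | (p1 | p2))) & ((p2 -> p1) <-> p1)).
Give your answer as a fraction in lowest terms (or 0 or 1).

1/2

Take p1 = 1/2, p2 = 0:
p1 & p2 = 1/2 & 0 = 0
~p2 = ~0 = 1
(p1 & p2) | ~p2 = 0 | 1 = 1
~p1 = ~1/2 = 1/2
p1 -> ~p1 = 1/2 -> 1/2 = 1
~(p1 -> ~p1) = ~1 = 0
((p1 & p2) | ~p2) <-> ~(p1 -> ~p1) = 1 <-> 0 = 0
p2 | p1 = 0 | 1/2 = 1/2
~(p2 | p1) = ~1/2 = 1/2
p1 | p2 = 1/2 | 0 = 1/2
p1 | (p1 | p2) = 1/2 | 1/2 = 1/2
~(p2 | p1) -> (p1 | (p1 | p2)) = 1/2 -> 1/2 = 1
p2 -> p1 = 0 -> 1/2 = 1
(p2 -> p1) <-> p1 = 1 <-> 1/2 = 1/2
(~(p2 | p1) -> (p1 | (p1 | p2))) & ((p2 -> p1) <-> p1) = 1 & 1/2 = 1/2
(((p1 & p2) | ~p2) <-> ~(p1 -> ~p1)) <-> ((~(p2 | p1) -> (p1 | (p1 | p2))) & ((p2 -> p1) <-> p1)) = 0 <-> 1/2 = 1/2
No assignment yields a value below 1/2, so this is the minimum.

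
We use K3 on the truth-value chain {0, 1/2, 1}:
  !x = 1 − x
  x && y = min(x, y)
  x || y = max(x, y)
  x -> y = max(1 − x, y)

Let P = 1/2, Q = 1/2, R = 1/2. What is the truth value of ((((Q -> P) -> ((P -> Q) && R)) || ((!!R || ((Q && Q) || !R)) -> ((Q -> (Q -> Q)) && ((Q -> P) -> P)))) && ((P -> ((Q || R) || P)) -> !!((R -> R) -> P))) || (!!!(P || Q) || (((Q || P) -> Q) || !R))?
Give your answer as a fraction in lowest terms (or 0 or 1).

Q -> P = 1/2 -> 1/2 = 1/2
P -> Q = 1/2 -> 1/2 = 1/2
(P -> Q) && R = 1/2 && 1/2 = 1/2
(Q -> P) -> ((P -> Q) && R) = 1/2 -> 1/2 = 1/2
!R = !1/2 = 1/2
!!R = !1/2 = 1/2
Q && Q = 1/2 && 1/2 = 1/2
!R = !1/2 = 1/2
(Q && Q) || !R = 1/2 || 1/2 = 1/2
!!R || ((Q && Q) || !R) = 1/2 || 1/2 = 1/2
Q -> Q = 1/2 -> 1/2 = 1/2
Q -> (Q -> Q) = 1/2 -> 1/2 = 1/2
Q -> P = 1/2 -> 1/2 = 1/2
(Q -> P) -> P = 1/2 -> 1/2 = 1/2
(Q -> (Q -> Q)) && ((Q -> P) -> P) = 1/2 && 1/2 = 1/2
(!!R || ((Q && Q) || !R)) -> ((Q -> (Q -> Q)) && ((Q -> P) -> P)) = 1/2 -> 1/2 = 1/2
((Q -> P) -> ((P -> Q) && R)) || ((!!R || ((Q && Q) || !R)) -> ((Q -> (Q -> Q)) && ((Q -> P) -> P))) = 1/2 || 1/2 = 1/2
Q || R = 1/2 || 1/2 = 1/2
(Q || R) || P = 1/2 || 1/2 = 1/2
P -> ((Q || R) || P) = 1/2 -> 1/2 = 1/2
R -> R = 1/2 -> 1/2 = 1/2
(R -> R) -> P = 1/2 -> 1/2 = 1/2
!((R -> R) -> P) = !1/2 = 1/2
!!((R -> R) -> P) = !1/2 = 1/2
(P -> ((Q || R) || P)) -> !!((R -> R) -> P) = 1/2 -> 1/2 = 1/2
(((Q -> P) -> ((P -> Q) && R)) || ((!!R || ((Q && Q) || !R)) -> ((Q -> (Q -> Q)) && ((Q -> P) -> P)))) && ((P -> ((Q || R) || P)) -> !!((R -> R) -> P)) = 1/2 && 1/2 = 1/2
P || Q = 1/2 || 1/2 = 1/2
!(P || Q) = !1/2 = 1/2
!!(P || Q) = !1/2 = 1/2
!!!(P || Q) = !1/2 = 1/2
Q || P = 1/2 || 1/2 = 1/2
(Q || P) -> Q = 1/2 -> 1/2 = 1/2
!R = !1/2 = 1/2
((Q || P) -> Q) || !R = 1/2 || 1/2 = 1/2
!!!(P || Q) || (((Q || P) -> Q) || !R) = 1/2 || 1/2 = 1/2
((((Q -> P) -> ((P -> Q) && R)) || ((!!R || ((Q && Q) || !R)) -> ((Q -> (Q -> Q)) && ((Q -> P) -> P)))) && ((P -> ((Q || R) || P)) -> !!((R -> R) -> P))) || (!!!(P || Q) || (((Q || P) -> Q) || !R)) = 1/2 || 1/2 = 1/2

1/2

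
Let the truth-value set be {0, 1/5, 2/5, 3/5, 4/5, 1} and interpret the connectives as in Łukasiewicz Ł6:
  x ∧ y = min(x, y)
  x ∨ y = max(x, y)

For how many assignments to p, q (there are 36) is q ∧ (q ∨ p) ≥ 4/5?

12

value 1: 6 assignments (counts)
value 4/5: 6 assignments (counts)
value 3/5: 6 assignments
value 2/5: 6 assignments
value 1/5: 6 assignments
value 0: 6 assignments
So 12 of the 36 assignments meet the threshold.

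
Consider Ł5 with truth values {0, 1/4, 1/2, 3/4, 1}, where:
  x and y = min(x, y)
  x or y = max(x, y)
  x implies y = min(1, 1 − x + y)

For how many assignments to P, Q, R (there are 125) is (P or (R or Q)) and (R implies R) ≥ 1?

value 1: 61 assignments (counts)
value 3/4: 37 assignments
value 1/2: 19 assignments
value 1/4: 7 assignments
value 0: 1 assignment
So 61 of the 125 assignments meet the threshold.

61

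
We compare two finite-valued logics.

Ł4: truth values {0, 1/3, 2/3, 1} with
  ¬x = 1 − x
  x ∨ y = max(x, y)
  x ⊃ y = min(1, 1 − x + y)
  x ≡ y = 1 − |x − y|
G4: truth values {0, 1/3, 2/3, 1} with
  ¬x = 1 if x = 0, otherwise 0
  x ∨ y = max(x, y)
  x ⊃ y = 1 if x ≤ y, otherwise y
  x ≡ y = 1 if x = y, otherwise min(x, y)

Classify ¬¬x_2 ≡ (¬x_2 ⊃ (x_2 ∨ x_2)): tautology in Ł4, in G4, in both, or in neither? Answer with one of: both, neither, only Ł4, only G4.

only G4

In Ł4: at x_2 = 1/3 the value is 2/3 — not a tautology.
In G4: every assignment gives 1 — tautology.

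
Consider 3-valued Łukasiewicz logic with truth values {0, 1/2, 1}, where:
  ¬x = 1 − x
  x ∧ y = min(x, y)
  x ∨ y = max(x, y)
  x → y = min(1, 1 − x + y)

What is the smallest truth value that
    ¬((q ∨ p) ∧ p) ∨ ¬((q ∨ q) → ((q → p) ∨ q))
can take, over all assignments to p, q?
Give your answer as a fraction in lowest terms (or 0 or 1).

Take p = 1, q = 0:
q ∨ p = 0 ∨ 1 = 1
(q ∨ p) ∧ p = 1 ∧ 1 = 1
¬((q ∨ p) ∧ p) = ¬1 = 0
q ∨ q = 0 ∨ 0 = 0
q → p = 0 → 1 = 1
(q → p) ∨ q = 1 ∨ 0 = 1
(q ∨ q) → ((q → p) ∨ q) = 0 → 1 = 1
¬((q ∨ q) → ((q → p) ∨ q)) = ¬1 = 0
¬((q ∨ p) ∧ p) ∨ ¬((q ∨ q) → ((q → p) ∨ q)) = 0 ∨ 0 = 0
No assignment yields a value below 0, so this is the minimum.

0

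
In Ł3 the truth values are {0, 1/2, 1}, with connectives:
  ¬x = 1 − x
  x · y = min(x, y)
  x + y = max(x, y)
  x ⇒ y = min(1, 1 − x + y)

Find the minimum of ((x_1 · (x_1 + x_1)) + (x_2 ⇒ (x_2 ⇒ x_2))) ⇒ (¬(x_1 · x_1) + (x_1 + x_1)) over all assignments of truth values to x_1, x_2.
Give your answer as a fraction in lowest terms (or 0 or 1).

Take x_1 = 1/2, x_2 = 0:
x_1 + x_1 = 1/2 + 1/2 = 1/2
x_1 · (x_1 + x_1) = 1/2 · 1/2 = 1/2
x_2 ⇒ x_2 = 0 ⇒ 0 = 1
x_2 ⇒ (x_2 ⇒ x_2) = 0 ⇒ 1 = 1
(x_1 · (x_1 + x_1)) + (x_2 ⇒ (x_2 ⇒ x_2)) = 1/2 + 1 = 1
x_1 · x_1 = 1/2 · 1/2 = 1/2
¬(x_1 · x_1) = ¬1/2 = 1/2
x_1 + x_1 = 1/2 + 1/2 = 1/2
¬(x_1 · x_1) + (x_1 + x_1) = 1/2 + 1/2 = 1/2
((x_1 · (x_1 + x_1)) + (x_2 ⇒ (x_2 ⇒ x_2))) ⇒ (¬(x_1 · x_1) + (x_1 + x_1)) = 1 ⇒ 1/2 = 1/2
No assignment yields a value below 1/2, so this is the minimum.

1/2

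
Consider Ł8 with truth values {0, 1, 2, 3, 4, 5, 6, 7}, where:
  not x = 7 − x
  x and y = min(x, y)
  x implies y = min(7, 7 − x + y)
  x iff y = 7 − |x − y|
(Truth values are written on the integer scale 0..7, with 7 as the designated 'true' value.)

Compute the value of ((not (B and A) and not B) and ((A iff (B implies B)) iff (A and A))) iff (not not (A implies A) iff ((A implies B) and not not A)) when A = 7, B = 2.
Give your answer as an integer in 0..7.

B and A = 2 and 7 = 2
not (B and A) = not 2 = 5
not B = not 2 = 5
not (B and A) and not B = 5 and 5 = 5
B implies B = 2 implies 2 = 7
A iff (B implies B) = 7 iff 7 = 7
A and A = 7 and 7 = 7
(A iff (B implies B)) iff (A and A) = 7 iff 7 = 7
(not (B and A) and not B) and ((A iff (B implies B)) iff (A and A)) = 5 and 7 = 5
A implies A = 7 implies 7 = 7
not (A implies A) = not 7 = 0
not not (A implies A) = not 0 = 7
A implies B = 7 implies 2 = 2
not A = not 7 = 0
not not A = not 0 = 7
(A implies B) and not not A = 2 and 7 = 2
not not (A implies A) iff ((A implies B) and not not A) = 7 iff 2 = 2
((not (B and A) and not B) and ((A iff (B implies B)) iff (A and A))) iff (not not (A implies A) iff ((A implies B) and not not A)) = 5 iff 2 = 4

4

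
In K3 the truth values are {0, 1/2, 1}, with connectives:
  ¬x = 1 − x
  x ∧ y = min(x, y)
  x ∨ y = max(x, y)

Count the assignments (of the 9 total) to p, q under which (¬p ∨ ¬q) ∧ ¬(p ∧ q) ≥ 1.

p = 0, q = 0 ↦ 1  ≥
p = 0, q = 1/2 ↦ 1  ≥
p = 0, q = 1 ↦ 1  ≥
p = 1/2, q = 0 ↦ 1  ≥
p = 1/2, q = 1/2 ↦ 1/2  <
p = 1/2, q = 1 ↦ 1/2  <
p = 1, q = 0 ↦ 1  ≥
p = 1, q = 1/2 ↦ 1/2  <
p = 1, q = 1 ↦ 0  <
So 5 of the 9 assignments meet the threshold.

5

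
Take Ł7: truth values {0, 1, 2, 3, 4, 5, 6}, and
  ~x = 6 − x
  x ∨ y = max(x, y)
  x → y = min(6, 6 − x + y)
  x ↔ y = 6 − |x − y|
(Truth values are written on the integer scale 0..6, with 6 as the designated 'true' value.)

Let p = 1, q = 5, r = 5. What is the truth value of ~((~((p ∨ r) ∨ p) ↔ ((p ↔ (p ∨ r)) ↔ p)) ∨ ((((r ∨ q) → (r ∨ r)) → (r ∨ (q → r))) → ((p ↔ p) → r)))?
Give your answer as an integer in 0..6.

p ∨ r = 1 ∨ 5 = 5
(p ∨ r) ∨ p = 5 ∨ 1 = 5
~((p ∨ r) ∨ p) = ~5 = 1
p ∨ r = 1 ∨ 5 = 5
p ↔ (p ∨ r) = 1 ↔ 5 = 2
(p ↔ (p ∨ r)) ↔ p = 2 ↔ 1 = 5
~((p ∨ r) ∨ p) ↔ ((p ↔ (p ∨ r)) ↔ p) = 1 ↔ 5 = 2
r ∨ q = 5 ∨ 5 = 5
r ∨ r = 5 ∨ 5 = 5
(r ∨ q) → (r ∨ r) = 5 → 5 = 6
q → r = 5 → 5 = 6
r ∨ (q → r) = 5 ∨ 6 = 6
((r ∨ q) → (r ∨ r)) → (r ∨ (q → r)) = 6 → 6 = 6
p ↔ p = 1 ↔ 1 = 6
(p ↔ p) → r = 6 → 5 = 5
(((r ∨ q) → (r ∨ r)) → (r ∨ (q → r))) → ((p ↔ p) → r) = 6 → 5 = 5
(~((p ∨ r) ∨ p) ↔ ((p ↔ (p ∨ r)) ↔ p)) ∨ ((((r ∨ q) → (r ∨ r)) → (r ∨ (q → r))) → ((p ↔ p) → r)) = 2 ∨ 5 = 5
~((~((p ∨ r) ∨ p) ↔ ((p ↔ (p ∨ r)) ↔ p)) ∨ ((((r ∨ q) → (r ∨ r)) → (r ∨ (q → r))) → ((p ↔ p) → r))) = ~5 = 1

1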